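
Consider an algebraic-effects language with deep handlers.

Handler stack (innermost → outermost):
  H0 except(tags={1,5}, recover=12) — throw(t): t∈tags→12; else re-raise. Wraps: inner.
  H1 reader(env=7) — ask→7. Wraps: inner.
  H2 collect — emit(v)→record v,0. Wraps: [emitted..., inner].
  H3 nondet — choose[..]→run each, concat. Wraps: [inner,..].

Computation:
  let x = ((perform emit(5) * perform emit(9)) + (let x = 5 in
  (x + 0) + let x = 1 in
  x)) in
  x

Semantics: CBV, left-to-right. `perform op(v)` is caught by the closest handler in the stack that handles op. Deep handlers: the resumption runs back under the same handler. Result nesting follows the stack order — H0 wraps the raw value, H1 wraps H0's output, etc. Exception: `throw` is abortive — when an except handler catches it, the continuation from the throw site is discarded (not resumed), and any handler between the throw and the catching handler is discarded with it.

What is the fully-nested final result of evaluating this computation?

Answer: [[5, 9, 6]]

Step-by-step:
emit(5) @ H2 ⇒ out+=5
emit(9) @ H2 ⇒ out+=9
H0 returns 6
H1 returns 6
H2 returns [5, 9, 6]
H3 returns [[5, 9, 6]]
= [[5, 9, 6]]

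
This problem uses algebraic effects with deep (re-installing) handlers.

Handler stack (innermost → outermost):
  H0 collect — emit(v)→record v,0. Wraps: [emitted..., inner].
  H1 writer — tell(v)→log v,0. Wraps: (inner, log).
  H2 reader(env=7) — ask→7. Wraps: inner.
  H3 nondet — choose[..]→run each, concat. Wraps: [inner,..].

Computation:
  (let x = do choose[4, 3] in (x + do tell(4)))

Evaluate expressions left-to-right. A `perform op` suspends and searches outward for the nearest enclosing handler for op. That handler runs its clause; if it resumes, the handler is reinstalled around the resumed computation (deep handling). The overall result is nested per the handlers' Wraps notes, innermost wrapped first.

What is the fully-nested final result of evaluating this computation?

Answer: [([4], (4)), ([3], (4))]

Working:
choose[4, 3] @ H3
  branch[0] choose=4:
    tell(4) @ H1 ⇒ log+=4
    H0 returns [4]
    H1 returns ([4], (4))
    H2 returns ([4], (4))
    H3 returns [([4], (4))]
  branch[1] choose=3:
    tell(4) @ H1 ⇒ log+=4
    H0 returns [3]
    H1 returns ([3], (4))
    H2 returns ([3], (4))
    H3 returns [([3], (4))]
= [([4], (4)), ([3], (4))]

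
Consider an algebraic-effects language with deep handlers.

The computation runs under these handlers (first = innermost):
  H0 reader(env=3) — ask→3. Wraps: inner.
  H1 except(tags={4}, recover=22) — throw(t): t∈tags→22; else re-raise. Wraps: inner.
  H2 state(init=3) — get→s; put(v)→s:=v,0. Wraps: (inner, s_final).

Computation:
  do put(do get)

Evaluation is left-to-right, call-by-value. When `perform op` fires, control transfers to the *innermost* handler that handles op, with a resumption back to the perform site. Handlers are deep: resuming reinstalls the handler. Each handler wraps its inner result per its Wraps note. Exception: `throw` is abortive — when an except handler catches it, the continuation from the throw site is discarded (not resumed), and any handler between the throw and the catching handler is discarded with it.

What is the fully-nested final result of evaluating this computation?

Answer: (0, 3)

Working:
get @ H2 ⇒ 3
put(3) @ H2 ⇒ s:=3
H0 returns 0
H1 returns 0
H2 returns (0, 3)
= (0, 3)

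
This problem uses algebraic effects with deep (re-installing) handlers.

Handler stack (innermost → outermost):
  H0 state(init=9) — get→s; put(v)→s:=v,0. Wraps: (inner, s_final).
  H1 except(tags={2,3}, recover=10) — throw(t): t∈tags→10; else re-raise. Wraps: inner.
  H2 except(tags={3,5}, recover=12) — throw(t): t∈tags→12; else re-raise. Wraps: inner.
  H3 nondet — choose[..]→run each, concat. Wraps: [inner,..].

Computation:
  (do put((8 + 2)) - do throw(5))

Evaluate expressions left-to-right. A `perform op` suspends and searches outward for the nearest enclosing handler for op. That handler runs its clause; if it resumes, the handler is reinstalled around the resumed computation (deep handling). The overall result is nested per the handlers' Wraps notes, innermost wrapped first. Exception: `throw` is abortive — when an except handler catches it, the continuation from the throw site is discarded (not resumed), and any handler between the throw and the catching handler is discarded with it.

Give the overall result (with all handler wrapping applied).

Evaluation trace:
put(10) @ H0 ⇒ s:=10
throw(5) @ H1 re-raised
throw(5) @ H2 caught ⇒ 12
H3 returns [12]
= [12]

Answer: [12]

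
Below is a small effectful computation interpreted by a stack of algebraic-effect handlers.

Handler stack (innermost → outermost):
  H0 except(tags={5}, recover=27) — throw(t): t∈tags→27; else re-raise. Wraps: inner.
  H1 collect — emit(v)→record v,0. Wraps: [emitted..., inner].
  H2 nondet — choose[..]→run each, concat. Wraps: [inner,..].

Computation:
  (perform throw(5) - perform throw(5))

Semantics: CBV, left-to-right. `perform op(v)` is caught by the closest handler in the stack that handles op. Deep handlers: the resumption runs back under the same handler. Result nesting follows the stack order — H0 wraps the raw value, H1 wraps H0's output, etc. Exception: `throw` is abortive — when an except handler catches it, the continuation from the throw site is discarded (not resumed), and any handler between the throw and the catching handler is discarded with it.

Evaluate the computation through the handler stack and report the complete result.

Answer: [[27]]

Evaluation trace:
throw(5) @ H0 caught ⇒ 27
H1 returns [27]
H2 returns [[27]]
= [[27]]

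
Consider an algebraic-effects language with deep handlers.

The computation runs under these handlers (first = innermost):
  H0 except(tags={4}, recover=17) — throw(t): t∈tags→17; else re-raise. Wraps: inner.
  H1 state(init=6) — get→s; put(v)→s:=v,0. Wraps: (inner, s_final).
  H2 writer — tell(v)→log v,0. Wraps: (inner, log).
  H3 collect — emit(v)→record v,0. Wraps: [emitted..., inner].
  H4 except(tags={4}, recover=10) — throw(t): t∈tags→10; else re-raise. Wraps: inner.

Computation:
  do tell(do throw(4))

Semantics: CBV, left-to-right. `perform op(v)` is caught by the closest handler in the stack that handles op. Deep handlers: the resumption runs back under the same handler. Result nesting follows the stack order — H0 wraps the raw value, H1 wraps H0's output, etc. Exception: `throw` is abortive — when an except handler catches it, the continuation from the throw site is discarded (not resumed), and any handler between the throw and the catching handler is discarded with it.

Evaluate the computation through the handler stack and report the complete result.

Evaluation trace:
throw(4) @ H0 caught ⇒ 17
H1 returns (17, 6)
H2 returns ((17, 6), ())
H3 returns [((17, 6), ())]
H4 returns [((17, 6), ())]
= [((17, 6), ())]

Answer: [((17, 6), ())]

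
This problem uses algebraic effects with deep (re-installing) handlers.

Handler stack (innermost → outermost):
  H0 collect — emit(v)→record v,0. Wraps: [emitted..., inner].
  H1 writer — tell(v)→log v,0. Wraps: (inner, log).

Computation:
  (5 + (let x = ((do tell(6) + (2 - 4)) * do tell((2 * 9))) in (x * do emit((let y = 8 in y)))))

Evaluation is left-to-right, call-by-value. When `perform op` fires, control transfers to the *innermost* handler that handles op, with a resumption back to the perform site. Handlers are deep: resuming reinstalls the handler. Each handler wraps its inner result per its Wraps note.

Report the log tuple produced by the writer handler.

Answer: (6, 18)

Step-by-step:
tell(6) @ H1 ⇒ log+=6
tell(18) @ H1 ⇒ log+=18
emit(8) @ H0 ⇒ out+=8
H0 returns [8, 5]
H1 returns ([8, 5], (6, 18))
= ([8, 5], (6, 18))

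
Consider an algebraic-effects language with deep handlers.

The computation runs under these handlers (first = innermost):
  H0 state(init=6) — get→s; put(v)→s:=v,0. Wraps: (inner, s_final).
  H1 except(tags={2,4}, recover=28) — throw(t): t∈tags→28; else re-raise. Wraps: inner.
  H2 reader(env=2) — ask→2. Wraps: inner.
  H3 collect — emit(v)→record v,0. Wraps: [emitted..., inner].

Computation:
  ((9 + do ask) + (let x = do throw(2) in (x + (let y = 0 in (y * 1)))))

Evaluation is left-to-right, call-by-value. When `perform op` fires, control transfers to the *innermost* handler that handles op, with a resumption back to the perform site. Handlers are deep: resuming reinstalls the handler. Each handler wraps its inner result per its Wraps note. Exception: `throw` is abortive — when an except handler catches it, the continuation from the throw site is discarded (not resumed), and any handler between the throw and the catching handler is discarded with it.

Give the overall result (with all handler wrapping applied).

Working:
ask @ H2 ⇒ 2
throw(2) @ H1 caught ⇒ 28
H2 returns 28
H3 returns [28]
= [28]

Answer: [28]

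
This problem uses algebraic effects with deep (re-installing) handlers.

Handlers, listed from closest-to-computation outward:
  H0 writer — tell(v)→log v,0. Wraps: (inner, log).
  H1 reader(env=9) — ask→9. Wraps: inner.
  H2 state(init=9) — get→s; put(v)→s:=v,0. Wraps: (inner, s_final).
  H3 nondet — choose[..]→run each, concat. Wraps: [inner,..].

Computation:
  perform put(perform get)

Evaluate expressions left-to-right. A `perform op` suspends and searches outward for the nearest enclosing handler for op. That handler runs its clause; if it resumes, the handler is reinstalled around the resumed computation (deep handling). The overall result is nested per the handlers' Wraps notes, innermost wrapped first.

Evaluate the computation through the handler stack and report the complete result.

Step-by-step:
get @ H2 ⇒ 9
put(9) @ H2 ⇒ s:=9
H0 returns (0, ())
H1 returns (0, ())
H2 returns ((0, ()), 9)
H3 returns [((0, ()), 9)]
= [((0, ()), 9)]

Answer: [((0, ()), 9)]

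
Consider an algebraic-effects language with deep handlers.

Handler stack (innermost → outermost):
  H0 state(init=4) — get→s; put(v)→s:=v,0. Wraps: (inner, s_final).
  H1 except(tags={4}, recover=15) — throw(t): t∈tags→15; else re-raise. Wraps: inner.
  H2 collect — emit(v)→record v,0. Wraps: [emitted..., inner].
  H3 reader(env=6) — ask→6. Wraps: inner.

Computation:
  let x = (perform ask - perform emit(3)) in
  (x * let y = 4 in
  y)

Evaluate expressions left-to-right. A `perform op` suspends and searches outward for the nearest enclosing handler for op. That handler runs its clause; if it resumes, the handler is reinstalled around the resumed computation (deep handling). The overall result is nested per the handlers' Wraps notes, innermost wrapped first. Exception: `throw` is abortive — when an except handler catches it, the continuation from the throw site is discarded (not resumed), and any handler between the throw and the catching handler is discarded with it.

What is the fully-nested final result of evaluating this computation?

Working:
ask @ H3 ⇒ 6
emit(3) @ H2 ⇒ out+=3
H0 returns (24, 4)
H1 returns (24, 4)
H2 returns [3, (24, 4)]
H3 returns [3, (24, 4)]
= [3, (24, 4)]

Answer: [3, (24, 4)]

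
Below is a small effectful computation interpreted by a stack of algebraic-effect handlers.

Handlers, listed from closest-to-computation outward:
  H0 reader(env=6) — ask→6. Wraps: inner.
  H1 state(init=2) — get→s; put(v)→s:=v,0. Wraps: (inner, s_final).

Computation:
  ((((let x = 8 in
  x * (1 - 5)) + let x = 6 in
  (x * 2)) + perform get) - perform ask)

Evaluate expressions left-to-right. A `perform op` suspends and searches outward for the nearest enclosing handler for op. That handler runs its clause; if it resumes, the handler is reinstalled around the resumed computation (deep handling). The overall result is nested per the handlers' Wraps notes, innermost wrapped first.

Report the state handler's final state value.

Answer: 2

Working:
get @ H1 ⇒ 2
ask @ H0 ⇒ 6
H0 returns -24
H1 returns (-24, 2)
= (-24, 2)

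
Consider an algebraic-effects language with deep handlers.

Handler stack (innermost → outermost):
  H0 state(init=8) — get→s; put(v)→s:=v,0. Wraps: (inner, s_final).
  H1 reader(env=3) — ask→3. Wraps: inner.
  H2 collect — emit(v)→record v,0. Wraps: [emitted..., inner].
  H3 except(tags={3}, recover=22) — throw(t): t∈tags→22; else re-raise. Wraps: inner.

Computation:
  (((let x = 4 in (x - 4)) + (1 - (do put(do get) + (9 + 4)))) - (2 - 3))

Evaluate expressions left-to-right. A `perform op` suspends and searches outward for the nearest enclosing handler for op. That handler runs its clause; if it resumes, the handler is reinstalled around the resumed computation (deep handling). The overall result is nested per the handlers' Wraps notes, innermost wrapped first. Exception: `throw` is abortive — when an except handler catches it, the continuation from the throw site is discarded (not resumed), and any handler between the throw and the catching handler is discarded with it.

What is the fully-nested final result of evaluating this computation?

Answer: [(-11, 8)]

Step-by-step:
get @ H0 ⇒ 8
put(8) @ H0 ⇒ s:=8
H0 returns (-11, 8)
H1 returns (-11, 8)
H2 returns [(-11, 8)]
H3 returns [(-11, 8)]
= [(-11, 8)]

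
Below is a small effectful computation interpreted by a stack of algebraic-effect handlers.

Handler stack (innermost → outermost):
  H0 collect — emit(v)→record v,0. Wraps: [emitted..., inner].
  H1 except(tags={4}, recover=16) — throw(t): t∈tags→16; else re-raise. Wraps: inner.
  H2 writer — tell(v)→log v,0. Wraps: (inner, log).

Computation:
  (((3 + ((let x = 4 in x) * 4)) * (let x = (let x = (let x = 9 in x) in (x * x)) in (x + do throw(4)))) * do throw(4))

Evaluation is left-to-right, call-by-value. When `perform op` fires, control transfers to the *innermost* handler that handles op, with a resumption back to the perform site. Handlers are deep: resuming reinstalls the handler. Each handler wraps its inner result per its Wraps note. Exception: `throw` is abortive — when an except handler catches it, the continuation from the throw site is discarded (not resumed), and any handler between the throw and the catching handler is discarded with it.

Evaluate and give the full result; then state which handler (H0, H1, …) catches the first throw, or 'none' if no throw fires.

Answer: (16, ()) ; first throw caught by: H1

Working:
throw(4) @ H1 caught ⇒ 16
H2 returns (16, ())
= (16, ())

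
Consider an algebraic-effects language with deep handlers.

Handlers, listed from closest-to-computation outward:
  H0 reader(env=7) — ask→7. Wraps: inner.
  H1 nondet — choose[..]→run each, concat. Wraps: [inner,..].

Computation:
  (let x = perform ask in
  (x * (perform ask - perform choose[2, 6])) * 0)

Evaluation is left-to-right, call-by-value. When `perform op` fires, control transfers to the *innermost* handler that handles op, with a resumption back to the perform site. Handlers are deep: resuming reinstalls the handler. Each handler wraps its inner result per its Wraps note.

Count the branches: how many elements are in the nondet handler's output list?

Evaluation trace:
ask @ H0 ⇒ 7
ask @ H0 ⇒ 7
choose[2, 6] @ H1
  branch[0] choose=2:
    H0 returns 0
    H1 returns [0]
  branch[1] choose=6:
    H0 returns 0
    H1 returns [0]
= [0, 0]

Answer: 2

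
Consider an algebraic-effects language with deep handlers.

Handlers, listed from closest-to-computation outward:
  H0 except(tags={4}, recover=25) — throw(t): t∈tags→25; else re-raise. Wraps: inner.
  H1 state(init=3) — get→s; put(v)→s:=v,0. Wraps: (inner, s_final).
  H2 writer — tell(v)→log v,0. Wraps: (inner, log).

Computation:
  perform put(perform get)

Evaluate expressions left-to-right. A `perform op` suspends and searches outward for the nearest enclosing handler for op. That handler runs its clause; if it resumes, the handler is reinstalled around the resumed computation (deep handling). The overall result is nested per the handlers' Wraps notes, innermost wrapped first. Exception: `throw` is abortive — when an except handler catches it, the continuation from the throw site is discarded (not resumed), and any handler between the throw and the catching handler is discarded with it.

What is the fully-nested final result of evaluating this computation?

Working:
get @ H1 ⇒ 3
put(3) @ H1 ⇒ s:=3
H0 returns 0
H1 returns (0, 3)
H2 returns ((0, 3), ())
= ((0, 3), ())

Answer: ((0, 3), ())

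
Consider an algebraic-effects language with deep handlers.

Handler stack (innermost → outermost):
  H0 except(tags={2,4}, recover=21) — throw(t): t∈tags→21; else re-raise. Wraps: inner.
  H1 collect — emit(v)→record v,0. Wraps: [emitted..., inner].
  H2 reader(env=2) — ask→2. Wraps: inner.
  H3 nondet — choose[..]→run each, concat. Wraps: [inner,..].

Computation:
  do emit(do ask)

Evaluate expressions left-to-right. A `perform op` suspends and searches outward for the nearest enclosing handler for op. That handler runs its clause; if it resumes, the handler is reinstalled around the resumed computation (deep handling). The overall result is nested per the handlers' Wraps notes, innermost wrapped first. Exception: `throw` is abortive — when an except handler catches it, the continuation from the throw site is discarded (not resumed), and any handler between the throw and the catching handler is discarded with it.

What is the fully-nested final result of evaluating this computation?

Step-by-step:
ask @ H2 ⇒ 2
emit(2) @ H1 ⇒ out+=2
H0 returns 0
H1 returns [2, 0]
H2 returns [2, 0]
H3 returns [[2, 0]]
= [[2, 0]]

Answer: [[2, 0]]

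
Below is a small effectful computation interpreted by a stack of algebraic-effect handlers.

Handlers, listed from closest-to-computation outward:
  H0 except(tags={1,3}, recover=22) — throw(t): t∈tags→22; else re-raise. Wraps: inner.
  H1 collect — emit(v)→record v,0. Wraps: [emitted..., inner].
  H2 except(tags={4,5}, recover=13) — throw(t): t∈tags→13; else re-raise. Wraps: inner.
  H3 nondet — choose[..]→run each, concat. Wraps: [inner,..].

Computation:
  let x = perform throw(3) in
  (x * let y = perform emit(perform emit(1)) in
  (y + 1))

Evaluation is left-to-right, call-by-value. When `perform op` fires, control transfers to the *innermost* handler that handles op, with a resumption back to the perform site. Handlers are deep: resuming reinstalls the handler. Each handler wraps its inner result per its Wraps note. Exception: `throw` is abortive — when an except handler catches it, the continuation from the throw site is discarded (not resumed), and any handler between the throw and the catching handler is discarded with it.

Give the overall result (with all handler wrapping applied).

Evaluation trace:
throw(3) @ H0 caught ⇒ 22
H1 returns [22]
H2 returns [22]
H3 returns [[22]]
= [[22]]

Answer: [[22]]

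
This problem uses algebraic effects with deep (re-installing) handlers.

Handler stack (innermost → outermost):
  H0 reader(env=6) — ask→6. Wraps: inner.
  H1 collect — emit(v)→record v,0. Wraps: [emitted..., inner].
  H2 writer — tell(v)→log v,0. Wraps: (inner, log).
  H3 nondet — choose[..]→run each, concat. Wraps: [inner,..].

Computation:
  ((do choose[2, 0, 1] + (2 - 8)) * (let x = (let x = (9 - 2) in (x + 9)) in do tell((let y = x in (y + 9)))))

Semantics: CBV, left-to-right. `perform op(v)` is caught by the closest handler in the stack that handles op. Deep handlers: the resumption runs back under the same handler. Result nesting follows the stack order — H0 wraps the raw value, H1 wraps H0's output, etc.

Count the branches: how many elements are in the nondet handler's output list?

Answer: 3

Step-by-step:
choose[2, 0, 1] @ H3
  branch[0] choose=2:
    tell(25) @ H2 ⇒ log+=25
    H0 returns 0
    H1 returns [0]
    H2 returns ([0], (25))
    H3 returns [([0], (25))]
  branch[1] choose=0:
    tell(25) @ H2 ⇒ log+=25
    H0 returns 0
    H1 returns [0]
    H2 returns ([0], (25))
    H3 returns [([0], (25))]
  branch[2] choose=1:
    tell(25) @ H2 ⇒ log+=25
    H0 returns 0
    H1 returns [0]
    H2 returns ([0], (25))
    H3 returns [([0], (25))]
= [([0], (25)), ([0], (25)), ([0], (25))]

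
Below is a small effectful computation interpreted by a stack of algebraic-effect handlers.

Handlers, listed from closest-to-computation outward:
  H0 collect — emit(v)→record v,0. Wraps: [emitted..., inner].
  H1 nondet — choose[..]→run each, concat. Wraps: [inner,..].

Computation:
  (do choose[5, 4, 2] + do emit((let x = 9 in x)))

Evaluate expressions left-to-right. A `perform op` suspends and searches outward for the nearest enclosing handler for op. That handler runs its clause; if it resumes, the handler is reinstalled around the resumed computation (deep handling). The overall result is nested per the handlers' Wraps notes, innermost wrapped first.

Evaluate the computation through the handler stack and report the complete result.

Working:
choose[5, 4, 2] @ H1
  branch[0] choose=5:
    emit(9) @ H0 ⇒ out+=9
    H0 returns [9, 5]
    H1 returns [[9, 5]]
  branch[1] choose=4:
    emit(9) @ H0 ⇒ out+=9
    H0 returns [9, 4]
    H1 returns [[9, 4]]
  branch[2] choose=2:
    emit(9) @ H0 ⇒ out+=9
    H0 returns [9, 2]
    H1 returns [[9, 2]]
= [[9, 5], [9, 4], [9, 2]]

Answer: [[9, 5], [9, 4], [9, 2]]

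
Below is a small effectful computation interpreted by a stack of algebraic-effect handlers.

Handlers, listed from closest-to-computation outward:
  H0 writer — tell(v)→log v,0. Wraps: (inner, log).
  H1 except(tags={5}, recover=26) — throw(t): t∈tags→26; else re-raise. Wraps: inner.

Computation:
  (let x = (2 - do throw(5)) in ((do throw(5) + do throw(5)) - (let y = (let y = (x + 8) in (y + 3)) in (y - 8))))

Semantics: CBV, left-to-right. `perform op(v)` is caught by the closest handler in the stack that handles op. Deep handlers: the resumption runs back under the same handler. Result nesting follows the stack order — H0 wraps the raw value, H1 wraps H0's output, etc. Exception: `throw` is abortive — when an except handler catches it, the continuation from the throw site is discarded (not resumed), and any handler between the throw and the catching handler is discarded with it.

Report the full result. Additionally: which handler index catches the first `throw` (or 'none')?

Answer: 26 ; first throw caught by: H1

Evaluation trace:
throw(5) @ H1 caught ⇒ 26
= 26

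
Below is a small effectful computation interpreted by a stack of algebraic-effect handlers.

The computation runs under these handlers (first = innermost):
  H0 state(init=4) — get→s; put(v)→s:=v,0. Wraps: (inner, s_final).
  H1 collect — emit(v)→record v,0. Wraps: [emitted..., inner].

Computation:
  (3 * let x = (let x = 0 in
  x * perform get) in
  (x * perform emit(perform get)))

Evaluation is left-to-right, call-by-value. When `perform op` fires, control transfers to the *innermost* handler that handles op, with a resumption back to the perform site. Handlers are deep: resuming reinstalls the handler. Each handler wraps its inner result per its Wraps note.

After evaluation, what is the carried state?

Answer: 4

Evaluation trace:
get @ H0 ⇒ 4
get @ H0 ⇒ 4
emit(4) @ H1 ⇒ out+=4
H0 returns (0, 4)
H1 returns [4, (0, 4)]
= [4, (0, 4)]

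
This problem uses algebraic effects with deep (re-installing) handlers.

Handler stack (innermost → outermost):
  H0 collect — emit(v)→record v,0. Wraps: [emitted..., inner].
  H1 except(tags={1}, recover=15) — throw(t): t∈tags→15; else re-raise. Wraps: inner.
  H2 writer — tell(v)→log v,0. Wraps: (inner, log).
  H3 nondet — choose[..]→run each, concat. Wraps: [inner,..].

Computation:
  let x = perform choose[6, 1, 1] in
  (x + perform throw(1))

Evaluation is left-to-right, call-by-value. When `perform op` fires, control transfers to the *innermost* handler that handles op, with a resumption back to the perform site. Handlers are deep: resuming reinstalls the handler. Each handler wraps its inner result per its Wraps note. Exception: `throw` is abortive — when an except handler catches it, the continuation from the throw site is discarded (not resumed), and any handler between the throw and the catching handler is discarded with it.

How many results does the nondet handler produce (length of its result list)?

Step-by-step:
choose[6, 1, 1] @ H3
  branch[0] choose=6:
    throw(1) @ H1 caught ⇒ 15
    H2 returns (15, ())
    H3 returns [(15, ())]
  branch[1] choose=1:
    throw(1) @ H1 caught ⇒ 15
    H2 returns (15, ())
    H3 returns [(15, ())]
  branch[2] choose=1:
    throw(1) @ H1 caught ⇒ 15
    H2 returns (15, ())
    H3 returns [(15, ())]
= [(15, ()), (15, ()), (15, ())]

Answer: 3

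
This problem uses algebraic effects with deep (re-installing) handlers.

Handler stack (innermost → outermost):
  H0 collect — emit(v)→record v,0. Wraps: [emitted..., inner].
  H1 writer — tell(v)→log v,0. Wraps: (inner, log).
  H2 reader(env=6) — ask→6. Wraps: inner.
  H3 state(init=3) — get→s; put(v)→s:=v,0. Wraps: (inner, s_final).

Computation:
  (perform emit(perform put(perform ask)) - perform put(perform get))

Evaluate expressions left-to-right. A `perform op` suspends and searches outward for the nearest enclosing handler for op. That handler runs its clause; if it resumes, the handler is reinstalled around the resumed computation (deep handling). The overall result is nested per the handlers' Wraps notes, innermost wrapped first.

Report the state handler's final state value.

Evaluation trace:
ask @ H2 ⇒ 6
put(6) @ H3 ⇒ s:=6
emit(0) @ H0 ⇒ out+=0
get @ H3 ⇒ 6
put(6) @ H3 ⇒ s:=6
H0 returns [0, 0]
H1 returns ([0, 0], ())
H2 returns ([0, 0], ())
H3 returns (([0, 0], ()), 6)
= (([0, 0], ()), 6)

Answer: 6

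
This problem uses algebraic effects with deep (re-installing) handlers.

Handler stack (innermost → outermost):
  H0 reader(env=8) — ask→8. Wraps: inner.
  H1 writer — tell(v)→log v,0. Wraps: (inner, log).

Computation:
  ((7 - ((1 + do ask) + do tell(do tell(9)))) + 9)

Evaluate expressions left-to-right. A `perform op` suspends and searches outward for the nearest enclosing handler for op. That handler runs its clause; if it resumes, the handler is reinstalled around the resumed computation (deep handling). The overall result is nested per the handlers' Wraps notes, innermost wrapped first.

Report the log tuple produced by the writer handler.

Working:
ask @ H0 ⇒ 8
tell(9) @ H1 ⇒ log+=9
tell(0) @ H1 ⇒ log+=0
H0 returns 7
H1 returns (7, (9, 0))
= (7, (9, 0))

Answer: (9, 0)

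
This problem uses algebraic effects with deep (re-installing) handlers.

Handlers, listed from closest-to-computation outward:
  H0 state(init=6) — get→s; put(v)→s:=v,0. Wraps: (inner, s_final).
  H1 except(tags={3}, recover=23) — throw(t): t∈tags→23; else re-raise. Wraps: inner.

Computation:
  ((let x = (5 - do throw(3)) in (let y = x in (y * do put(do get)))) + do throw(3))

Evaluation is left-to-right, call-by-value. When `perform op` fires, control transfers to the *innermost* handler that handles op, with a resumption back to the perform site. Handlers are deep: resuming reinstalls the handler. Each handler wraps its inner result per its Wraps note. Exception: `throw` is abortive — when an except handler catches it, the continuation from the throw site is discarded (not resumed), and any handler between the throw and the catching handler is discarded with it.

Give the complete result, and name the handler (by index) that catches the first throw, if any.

Step-by-step:
throw(3) @ H1 caught ⇒ 23
= 23

Answer: 23 ; first throw caught by: H1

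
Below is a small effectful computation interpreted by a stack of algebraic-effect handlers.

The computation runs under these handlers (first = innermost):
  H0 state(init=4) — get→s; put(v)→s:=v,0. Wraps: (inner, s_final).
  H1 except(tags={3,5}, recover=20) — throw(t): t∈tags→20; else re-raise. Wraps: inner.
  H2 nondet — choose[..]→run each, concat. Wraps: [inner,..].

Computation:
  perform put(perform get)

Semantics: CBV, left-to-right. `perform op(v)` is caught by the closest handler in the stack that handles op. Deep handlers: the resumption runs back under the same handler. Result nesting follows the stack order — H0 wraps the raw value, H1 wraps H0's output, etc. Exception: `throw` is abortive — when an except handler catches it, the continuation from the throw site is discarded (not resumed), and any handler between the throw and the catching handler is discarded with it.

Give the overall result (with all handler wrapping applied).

Answer: [(0, 4)]

Step-by-step:
get @ H0 ⇒ 4
put(4) @ H0 ⇒ s:=4
H0 returns (0, 4)
H1 returns (0, 4)
H2 returns [(0, 4)]
= [(0, 4)]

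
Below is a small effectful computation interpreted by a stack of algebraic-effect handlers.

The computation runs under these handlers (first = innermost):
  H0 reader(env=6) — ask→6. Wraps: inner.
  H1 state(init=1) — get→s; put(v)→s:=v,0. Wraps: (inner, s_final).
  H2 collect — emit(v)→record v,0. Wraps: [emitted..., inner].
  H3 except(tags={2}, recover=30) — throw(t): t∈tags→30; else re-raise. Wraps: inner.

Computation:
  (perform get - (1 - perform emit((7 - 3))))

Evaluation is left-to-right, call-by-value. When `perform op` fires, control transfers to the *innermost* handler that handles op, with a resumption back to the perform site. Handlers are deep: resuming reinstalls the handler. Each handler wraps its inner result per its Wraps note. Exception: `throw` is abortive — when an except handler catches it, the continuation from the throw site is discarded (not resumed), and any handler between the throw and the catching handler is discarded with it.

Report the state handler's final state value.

Working:
get @ H1 ⇒ 1
emit(4) @ H2 ⇒ out+=4
H0 returns 0
H1 returns (0, 1)
H2 returns [4, (0, 1)]
H3 returns [4, (0, 1)]
= [4, (0, 1)]

Answer: 1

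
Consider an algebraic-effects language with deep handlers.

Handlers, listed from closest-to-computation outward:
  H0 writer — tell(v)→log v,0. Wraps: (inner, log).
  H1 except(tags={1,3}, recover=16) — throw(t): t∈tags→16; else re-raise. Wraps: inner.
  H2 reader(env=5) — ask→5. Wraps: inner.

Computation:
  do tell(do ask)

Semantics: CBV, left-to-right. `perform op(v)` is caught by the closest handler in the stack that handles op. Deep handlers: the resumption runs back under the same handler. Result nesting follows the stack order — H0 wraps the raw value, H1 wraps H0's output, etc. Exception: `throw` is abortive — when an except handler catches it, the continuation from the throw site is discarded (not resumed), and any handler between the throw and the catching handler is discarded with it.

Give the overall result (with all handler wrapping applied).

Answer: (0, (5))

Step-by-step:
ask @ H2 ⇒ 5
tell(5) @ H0 ⇒ log+=5
H0 returns (0, (5))
H1 returns (0, (5))
H2 returns (0, (5))
= (0, (5))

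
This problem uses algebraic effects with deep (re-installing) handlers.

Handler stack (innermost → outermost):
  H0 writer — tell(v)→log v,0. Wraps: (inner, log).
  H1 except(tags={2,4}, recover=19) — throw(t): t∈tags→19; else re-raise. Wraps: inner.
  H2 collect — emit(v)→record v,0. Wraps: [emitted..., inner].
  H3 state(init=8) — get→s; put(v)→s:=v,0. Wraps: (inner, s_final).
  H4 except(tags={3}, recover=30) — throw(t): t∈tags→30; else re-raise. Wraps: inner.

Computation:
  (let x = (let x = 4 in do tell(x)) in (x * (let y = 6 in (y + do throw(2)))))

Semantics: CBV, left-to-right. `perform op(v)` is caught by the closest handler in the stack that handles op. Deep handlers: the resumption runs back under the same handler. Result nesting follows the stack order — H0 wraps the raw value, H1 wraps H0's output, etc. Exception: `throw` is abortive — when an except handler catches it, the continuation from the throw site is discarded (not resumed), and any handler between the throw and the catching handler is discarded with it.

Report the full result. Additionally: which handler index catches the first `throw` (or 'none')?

Step-by-step:
tell(4) @ H0 ⇒ log+=4
throw(2) @ H1 caught ⇒ 19
H2 returns [19]
H3 returns ([19], 8)
H4 returns ([19], 8)
= ([19], 8)

Answer: ([19], 8) ; first throw caught by: H1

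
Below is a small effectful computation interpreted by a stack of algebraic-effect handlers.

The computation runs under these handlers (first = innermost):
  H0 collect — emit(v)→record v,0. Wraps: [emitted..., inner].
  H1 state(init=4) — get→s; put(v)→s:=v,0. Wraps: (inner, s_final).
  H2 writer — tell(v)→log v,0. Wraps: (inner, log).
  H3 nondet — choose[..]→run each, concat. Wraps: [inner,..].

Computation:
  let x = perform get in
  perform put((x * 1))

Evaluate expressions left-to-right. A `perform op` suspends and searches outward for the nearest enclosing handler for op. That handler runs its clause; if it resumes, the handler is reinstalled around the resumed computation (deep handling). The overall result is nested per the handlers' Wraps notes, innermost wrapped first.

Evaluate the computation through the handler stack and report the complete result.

Answer: [(([0], 4), ())]

Step-by-step:
get @ H1 ⇒ 4
put(4) @ H1 ⇒ s:=4
H0 returns [0]
H1 returns ([0], 4)
H2 returns (([0], 4), ())
H3 returns [(([0], 4), ())]
= [(([0], 4), ())]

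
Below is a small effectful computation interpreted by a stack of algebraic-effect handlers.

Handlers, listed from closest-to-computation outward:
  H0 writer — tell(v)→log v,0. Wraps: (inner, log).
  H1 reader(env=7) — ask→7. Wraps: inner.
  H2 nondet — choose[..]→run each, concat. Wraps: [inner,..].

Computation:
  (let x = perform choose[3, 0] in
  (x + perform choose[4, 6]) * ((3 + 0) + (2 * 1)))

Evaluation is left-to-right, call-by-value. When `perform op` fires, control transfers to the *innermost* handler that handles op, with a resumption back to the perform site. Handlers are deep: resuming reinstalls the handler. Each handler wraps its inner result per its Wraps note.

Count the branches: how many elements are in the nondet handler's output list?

Answer: 4

Step-by-step:
choose[3, 0] @ H2
  branch[0] choose=3:
    choose[4, 6] @ H2
      branch[0] choose=4:
        H0 returns (35, ())
        H1 returns (35, ())
        H2 returns [(35, ())]
      branch[1] choose=6:
        H0 returns (45, ())
        H1 returns (45, ())
        H2 returns [(45, ())]
  branch[1] choose=0:
    choose[4, 6] @ H2
      branch[0] choose=4:
        H0 returns (20, ())
        H1 returns (20, ())
        H2 returns [(20, ())]
      branch[1] choose=6:
        H0 returns (30, ())
        H1 returns (30, ())
        H2 returns [(30, ())]
= [(35, ()), (45, ()), (20, ()), (30, ())]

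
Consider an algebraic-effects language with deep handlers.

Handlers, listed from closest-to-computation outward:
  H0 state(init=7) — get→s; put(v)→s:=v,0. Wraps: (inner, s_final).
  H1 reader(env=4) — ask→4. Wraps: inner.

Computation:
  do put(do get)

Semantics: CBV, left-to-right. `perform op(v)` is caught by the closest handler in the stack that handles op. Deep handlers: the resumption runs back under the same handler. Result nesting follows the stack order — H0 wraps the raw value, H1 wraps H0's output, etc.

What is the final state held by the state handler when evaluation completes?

Answer: 7

Step-by-step:
get @ H0 ⇒ 7
put(7) @ H0 ⇒ s:=7
H0 returns (0, 7)
H1 returns (0, 7)
= (0, 7)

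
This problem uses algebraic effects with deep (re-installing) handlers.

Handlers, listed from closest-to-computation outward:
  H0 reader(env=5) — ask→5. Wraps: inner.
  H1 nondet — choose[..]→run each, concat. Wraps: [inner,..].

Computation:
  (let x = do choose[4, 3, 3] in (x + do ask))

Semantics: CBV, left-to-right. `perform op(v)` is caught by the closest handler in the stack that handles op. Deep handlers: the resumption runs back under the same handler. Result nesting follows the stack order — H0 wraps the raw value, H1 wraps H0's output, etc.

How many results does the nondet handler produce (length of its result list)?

Step-by-step:
choose[4, 3, 3] @ H1
  branch[0] choose=4:
    ask @ H0 ⇒ 5
    H0 returns 9
    H1 returns [9]
  branch[1] choose=3:
    ask @ H0 ⇒ 5
    H0 returns 8
    H1 returns [8]
  branch[2] choose=3:
    ask @ H0 ⇒ 5
    H0 returns 8
    H1 returns [8]
= [9, 8, 8]

Answer: 3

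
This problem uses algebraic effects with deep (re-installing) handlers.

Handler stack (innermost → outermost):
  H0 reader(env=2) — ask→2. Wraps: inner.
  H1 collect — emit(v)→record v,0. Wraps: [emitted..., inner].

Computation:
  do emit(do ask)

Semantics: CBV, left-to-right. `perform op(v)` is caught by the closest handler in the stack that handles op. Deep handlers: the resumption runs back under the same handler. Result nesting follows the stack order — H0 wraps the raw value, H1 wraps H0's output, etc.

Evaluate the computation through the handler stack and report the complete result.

Working:
ask @ H0 ⇒ 2
emit(2) @ H1 ⇒ out+=2
H0 returns 0
H1 returns [2, 0]
= [2, 0]

Answer: [2, 0]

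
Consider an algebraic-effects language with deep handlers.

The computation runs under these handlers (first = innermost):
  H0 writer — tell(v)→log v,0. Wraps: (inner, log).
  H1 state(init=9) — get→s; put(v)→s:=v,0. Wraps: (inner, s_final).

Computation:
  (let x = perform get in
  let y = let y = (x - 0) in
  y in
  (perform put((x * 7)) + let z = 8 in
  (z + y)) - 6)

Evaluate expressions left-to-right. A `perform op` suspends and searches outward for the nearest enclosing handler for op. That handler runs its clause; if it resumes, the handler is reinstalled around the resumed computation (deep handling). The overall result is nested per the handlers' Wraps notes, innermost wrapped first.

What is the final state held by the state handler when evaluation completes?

Working:
get @ H1 ⇒ 9
put(63) @ H1 ⇒ s:=63
H0 returns (11, ())
H1 returns ((11, ()), 63)
= ((11, ()), 63)

Answer: 63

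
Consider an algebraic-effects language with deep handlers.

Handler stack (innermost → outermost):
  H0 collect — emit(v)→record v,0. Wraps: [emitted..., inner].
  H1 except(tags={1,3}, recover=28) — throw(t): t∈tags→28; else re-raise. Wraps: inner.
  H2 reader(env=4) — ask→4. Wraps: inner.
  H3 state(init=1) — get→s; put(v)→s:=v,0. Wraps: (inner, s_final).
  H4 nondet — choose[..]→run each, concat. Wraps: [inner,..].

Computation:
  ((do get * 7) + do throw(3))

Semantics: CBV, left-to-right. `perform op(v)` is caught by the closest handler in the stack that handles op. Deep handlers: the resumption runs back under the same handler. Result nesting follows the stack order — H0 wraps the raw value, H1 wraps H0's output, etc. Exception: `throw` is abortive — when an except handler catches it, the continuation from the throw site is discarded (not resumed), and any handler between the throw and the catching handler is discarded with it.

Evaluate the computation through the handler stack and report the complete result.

Answer: [(28, 1)]

Step-by-step:
get @ H3 ⇒ 1
throw(3) @ H1 caught ⇒ 28
H2 returns 28
H3 returns (28, 1)
H4 returns [(28, 1)]
= [(28, 1)]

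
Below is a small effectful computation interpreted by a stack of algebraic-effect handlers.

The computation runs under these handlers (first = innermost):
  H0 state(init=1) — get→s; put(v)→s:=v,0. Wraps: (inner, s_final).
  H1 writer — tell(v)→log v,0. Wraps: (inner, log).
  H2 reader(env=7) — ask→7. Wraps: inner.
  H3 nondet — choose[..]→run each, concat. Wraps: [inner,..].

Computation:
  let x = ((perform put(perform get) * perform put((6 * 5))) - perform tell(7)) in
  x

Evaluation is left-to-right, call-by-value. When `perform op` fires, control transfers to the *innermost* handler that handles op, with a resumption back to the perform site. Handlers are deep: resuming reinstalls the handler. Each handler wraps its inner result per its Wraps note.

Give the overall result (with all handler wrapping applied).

Answer: [((0, 30), (7))]

Evaluation trace:
get @ H0 ⇒ 1
put(1) @ H0 ⇒ s:=1
put(30) @ H0 ⇒ s:=30
tell(7) @ H1 ⇒ log+=7
H0 returns (0, 30)
H1 returns ((0, 30), (7))
H2 returns ((0, 30), (7))
H3 returns [((0, 30), (7))]
= [((0, 30), (7))]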